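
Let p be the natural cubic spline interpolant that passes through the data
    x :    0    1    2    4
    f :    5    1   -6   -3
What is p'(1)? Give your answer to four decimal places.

-6.3043

Write σ_i for p''(x_i). With h_i = 1, 1, 2 and divided differences Δ_i = -4, -7, 3/2, the continuity of p' gives the tridiagonal system
  1·σ_0 + 4·σ_1 + 1·σ_2 = 6(Δ_1 - Δ_0) = -18
  1·σ_1 + 6·σ_2 + 2·σ_3 = 6(Δ_2 - Δ_1) = 51
Natural end conditions: σ_0 = σ_3 = 0.
Solving the tridiagonal system: σ_0 = 0, σ_1 = -159/23, σ_2 = 222/23, σ_3 = 0.
On [1, 2], p'(x) = b_1 + 2c_1·(x - 1) + 3d_1·(x - 1)² with b_1 = Δ_1 - h_1(2σ_1 + σ_2)/6 = -145/23, c_1 = σ_1/2 = -159/46, d_1 = (σ_2 - σ_1)/(6h_1) = 127/46. So p'(1) = -145/23.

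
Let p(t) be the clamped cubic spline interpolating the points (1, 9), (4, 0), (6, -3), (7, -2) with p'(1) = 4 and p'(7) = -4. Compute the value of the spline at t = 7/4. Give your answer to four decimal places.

9.9363

Put M_i = p'' at the i-th knot. Here h = (3, 2, 1) and Δ = (-3, -3/2, 1), so the interior equations h_(i-1)·M_(i-1) + 2(h_(i-1)+h_i)·M_i + h_i·M_(i+1) = 6(Δ_i − Δ_(i-1)) read
  3·M_0 + 10·M_1 + 2·M_2 = 6(Δ_1 - Δ_0) = 9
  2·M_1 + 6·M_2 + 1·M_3 = 6(Δ_2 - Δ_1) = 15
Clamped end conditions give two more equations: 2h_0·M_0 + h_0·M_1 = 6(Δ_0 - p'(1)) = -42 and h_2·M_2 + 2h_2·M_3 = 6(p'(7) - Δ_2) = -30.
Forward elimination and back-substitution give M_0 = -469/57, M_1 = 140/57, M_2 = 260/57, M_3 = -985/57.
On [1, 4], p(t) = 9 + 4·(t - 1) - 469/114·(t - 1)² + 203/342·(t - 1)³.
With (t - 1) = 3/4: p(7/4) = 24165/2432.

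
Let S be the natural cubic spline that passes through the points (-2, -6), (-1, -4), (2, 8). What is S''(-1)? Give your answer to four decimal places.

1.5000

Let M_i = S''(x_i). Step sizes h_i = 1, 3; slopes of the chords Δ_i = (y_(i+1) - y_i)/h_i = 2, 4.
  1·M_0 + 8·M_1 + 3·M_2 = 6(Δ_1 - Δ_0) = 12
Natural end conditions: M_0 = M_2 = 0.
Forward elimination and back-substitution give M_0 = 0, M_1 = 3/2, M_2 = 0.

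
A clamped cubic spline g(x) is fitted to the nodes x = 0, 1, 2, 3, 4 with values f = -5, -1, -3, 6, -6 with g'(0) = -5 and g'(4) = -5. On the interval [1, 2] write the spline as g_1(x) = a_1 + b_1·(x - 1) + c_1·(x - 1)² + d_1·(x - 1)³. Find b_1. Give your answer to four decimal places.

1.3750

Write M_i for g''(x_i). With h_i = 1, 1, 1, 1 and divided differences Δ_i = 4, -2, 9, -12, the continuity of g' gives the tridiagonal system
  1·M_0 + 4·M_1 + 1·M_2 = 6(Δ_1 - Δ_0) = -36
  1·M_1 + 4·M_2 + 1·M_3 = 6(Δ_2 - Δ_1) = 66
  1·M_2 + 4·M_3 + 1·M_4 = 6(Δ_3 - Δ_2) = -126
Clamped end conditions give two more equations: 2h_0·M_0 + h_0·M_1 = 6(Δ_0 - g'(0)) = 54 and h_3·M_3 + 2h_3·M_4 = 6(g'(4) - Δ_3) = 42.
Hence M_0 = 165/4, M_1 = -57/2, M_2 = 147/4, M_3 = -105/2, M_4 = 189/4.
On [1, 2], with g_1(x) = a_1 + b_1·(x - 1) + c_1·(x - 1)² + d_1·(x - 1)³: c_1 = M_1/2 = -57/4, d_1 = (M_2 - M_1)/(6h_1) = 87/8, b_1 = Δ_1 - h_1(2M_1 + M_2)/6 = 11/8.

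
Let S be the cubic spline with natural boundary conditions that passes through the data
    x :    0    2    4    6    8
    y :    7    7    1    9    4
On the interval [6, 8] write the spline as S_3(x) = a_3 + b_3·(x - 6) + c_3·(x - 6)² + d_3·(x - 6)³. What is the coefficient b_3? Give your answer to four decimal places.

Let σ_i = S''(x_i). Step sizes h_i = 2, 2, 2, 2; slopes of the chords Δ_i = (y_(i+1) - y_i)/h_i = 0, -3, 4, -5/2.
  2·σ_0 + 8·σ_1 + 2·σ_2 = 6(Δ_1 - Δ_0) = -18
  2·σ_1 + 8·σ_2 + 2·σ_3 = 6(Δ_2 - Δ_1) = 42
  2·σ_2 + 8·σ_3 + 2·σ_4 = 6(Δ_3 - Δ_2) = -39
Natural end conditions: σ_0 = σ_4 = 0.
Solving the tridiagonal system: σ_0 = 0, σ_1 = -477/112, σ_2 = 225/28, σ_3 = -771/112, σ_4 = 0.
On [6, 8], with S_3(x) = a_3 + b_3·(x - 6) + c_3·(x - 6)² + d_3·(x - 6)³: c_3 = σ_3/2 = -771/224, d_3 = (σ_4 - σ_3)/(6h_3) = 257/448, b_3 = Δ_3 - h_3(2σ_3 + σ_4)/6 = 117/56.

2.0893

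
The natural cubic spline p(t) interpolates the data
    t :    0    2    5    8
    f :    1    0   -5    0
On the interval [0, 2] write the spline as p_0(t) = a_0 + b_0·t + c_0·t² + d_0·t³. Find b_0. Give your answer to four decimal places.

Write m_i for p''(x_i). With h_i = 2, 3, 3 and divided differences Δ_i = -1/2, -5/3, 5/3, the continuity of p' gives the tridiagonal system
  2·m_0 + 10·m_1 + 3·m_2 = 6(Δ_1 - Δ_0) = -7
  3·m_1 + 12·m_2 + 3·m_3 = 6(Δ_2 - Δ_1) = 20
Natural end conditions: m_0 = m_3 = 0.
Solving: m_0 = 0, m_1 = -48/37, m_2 = 221/111, m_3 = 0.
On [0, 2], with p_0(t) = a_0 + b_0·t + c_0·t² + d_0·t³: c_0 = m_0/2 = 0, d_0 = (m_1 - m_0)/(6h_0) = -4/37, b_0 = Δ_0 - h_0(2m_0 + m_1)/6 = -5/74.

-0.0676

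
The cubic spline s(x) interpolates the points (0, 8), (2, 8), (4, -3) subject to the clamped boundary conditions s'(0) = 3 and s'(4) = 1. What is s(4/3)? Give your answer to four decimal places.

9.9630

Write M_i for s''(x_i). With h_i = 2, 2 and divided differences Δ_i = 0, -11/2, the continuity of s' gives the tridiagonal system
  2·M_0 + 8·M_1 + 2·M_2 = 6(Δ_1 - Δ_0) = -33
Clamped end conditions give two more equations: 2h_0·M_0 + h_0·M_1 = 6(Δ_0 - s'(0)) = -18 and h_1·M_1 + 2h_1·M_2 = 6(s'(4) - Δ_1) = 39.
Forward elimination and back-substitution give M_0 = -7/8, M_1 = -29/4, M_2 = 107/8.
On [0, 2], s(x) = 8 + 3·x - 7/16·x² - 17/32·x³.
With x = 4/3: s(4/3) = 269/27.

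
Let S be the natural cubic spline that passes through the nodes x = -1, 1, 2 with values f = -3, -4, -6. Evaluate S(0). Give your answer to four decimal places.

Let M_i = S''(x_i). Step sizes h_i = 2, 1; slopes of the chords Δ_i = (y_(i+1) - y_i)/h_i = -1/2, -2.
  2·M_0 + 6·M_1 + 1·M_2 = 6(Δ_1 - Δ_0) = -9
Natural end conditions: M_0 = M_2 = 0.
Forward elimination and back-substitution give M_0 = 0, M_1 = -3/2, M_2 = 0.
On [-1, 1], S(x) = -3 + 0·(x + 1) + 0·(x + 1)² - 1/8·(x + 1)³.
With (x + 1) = 1: S(0) = -25/8.

-3.1250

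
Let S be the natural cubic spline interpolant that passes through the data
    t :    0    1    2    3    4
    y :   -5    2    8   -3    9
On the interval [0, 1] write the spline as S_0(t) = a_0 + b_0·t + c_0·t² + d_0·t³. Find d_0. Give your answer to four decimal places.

1.3571

With M_i denoting the second derivative at x_i, h_i = 1, 1, 1, 1, and Δ_i = (y_(i+1) − y_i)/h_i = 7, 6, -11, 12:
  1·M_0 + 4·M_1 + 1·M_2 = 6(Δ_1 - Δ_0) = -6
  1·M_1 + 4·M_2 + 1·M_3 = 6(Δ_2 - Δ_1) = -102
  1·M_2 + 4·M_3 + 1·M_4 = 6(Δ_3 - Δ_2) = 138
Natural end conditions: M_0 = M_4 = 0.
Hence M_0 = 0, M_1 = 57/7, M_2 = -270/7, M_3 = 309/7, M_4 = 0.
On [0, 1], with S_0(t) = a_0 + b_0·t + c_0·t² + d_0·t³: c_0 = M_0/2 = 0, d_0 = (M_1 - M_0)/(6h_0) = 19/14, b_0 = Δ_0 - h_0(2M_0 + M_1)/6 = 79/14.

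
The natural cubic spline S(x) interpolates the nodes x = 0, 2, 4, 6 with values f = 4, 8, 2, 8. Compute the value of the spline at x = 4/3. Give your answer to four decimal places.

7.9506

With m_i denoting the second derivative at x_i, h_i = 2, 2, 2, and Δ_i = (y_(i+1) − y_i)/h_i = 2, -3, 3:
  2·m_0 + 8·m_1 + 2·m_2 = 6(Δ_1 - Δ_0) = -30
  2·m_1 + 8·m_2 + 2·m_3 = 6(Δ_2 - Δ_1) = 36
Natural end conditions: m_0 = m_3 = 0.
Solving: m_0 = 0, m_1 = -26/5, m_2 = 29/5, m_3 = 0.
On [0, 2], S(x) = 4 + 56/15·x + 0·x² - 13/30·x³.
With x = 4/3: S(4/3) = 644/81.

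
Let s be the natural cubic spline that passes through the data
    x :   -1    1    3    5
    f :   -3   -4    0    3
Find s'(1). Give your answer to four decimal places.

Write σ_i for s''(x_i). With h_i = 2, 2, 2 and divided differences Δ_i = -1/2, 2, 3/2, the continuity of s' gives the tridiagonal system
  2·σ_0 + 8·σ_1 + 2·σ_2 = 6(Δ_1 - Δ_0) = 15
  2·σ_1 + 8·σ_2 + 2·σ_3 = 6(Δ_2 - Δ_1) = -3
Natural end conditions: σ_0 = σ_3 = 0.
Solving the tridiagonal system: σ_0 = 0, σ_1 = 21/10, σ_2 = -9/10, σ_3 = 0.
On [1, 3], s'(x) = b_1 + 2c_1·(x - 1) + 3d_1·(x - 1)² with b_1 = Δ_1 - h_1(2σ_1 + σ_2)/6 = 9/10, c_1 = σ_1/2 = 21/20, d_1 = (σ_2 - σ_1)/(6h_1) = -1/4. So s'(1) = 9/10.

0.9000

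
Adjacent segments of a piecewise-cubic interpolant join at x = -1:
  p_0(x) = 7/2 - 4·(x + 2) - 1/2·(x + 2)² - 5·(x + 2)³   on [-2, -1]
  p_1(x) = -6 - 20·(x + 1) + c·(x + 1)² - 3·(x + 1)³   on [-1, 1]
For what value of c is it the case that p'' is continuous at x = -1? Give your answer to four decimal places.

-15.5000

p_0''(x) = -1 - 30·(x + 2), so p_0''(-1) = -31. On the right, p_1''(-1) = 2c, so c = -31/2.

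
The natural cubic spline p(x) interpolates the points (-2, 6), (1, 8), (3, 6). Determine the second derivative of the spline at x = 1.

-1

With m_i denoting the second derivative at x_i, h_i = 3, 2, and Δ_i = (y_(i+1) − y_i)/h_i = 2/3, -1:
  3·m_0 + 10·m_1 + 2·m_2 = 6(Δ_1 - Δ_0) = -10
Natural end conditions: m_0 = m_2 = 0.
Hence m_0 = 0, m_1 = -1, m_2 = 0.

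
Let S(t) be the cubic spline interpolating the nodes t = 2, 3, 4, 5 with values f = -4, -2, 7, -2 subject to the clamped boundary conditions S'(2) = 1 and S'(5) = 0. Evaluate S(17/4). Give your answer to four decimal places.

Let m_i = S''(x_i). Step sizes h_i = 1, 1, 1; slopes of the chords Δ_i = (y_(i+1) - y_i)/h_i = 2, 9, -9.
  1·m_0 + 4·m_1 + 1·m_2 = 6(Δ_1 - Δ_0) = 42
  1·m_1 + 4·m_2 + 1·m_3 = 6(Δ_2 - Δ_1) = -108
Clamped end conditions give two more equations: 2h_0·m_0 + h_0·m_1 = 6(Δ_0 - S'(2)) = 6 and h_2·m_2 + 2h_2·m_3 = 6(S'(5) - Δ_2) = 54.
Solving the tridiagonal system: m_0 = -136/15, m_1 = 362/15, m_2 = -682/15, m_3 = 746/15.
On [4, 5], S(t) = 7 - 32/15·(t - 4) - 341/15·(t - 4)² + 238/15·(t - 4)³.
With (t - 4) = 1/4: S(17/4) = 847/160.

5.2938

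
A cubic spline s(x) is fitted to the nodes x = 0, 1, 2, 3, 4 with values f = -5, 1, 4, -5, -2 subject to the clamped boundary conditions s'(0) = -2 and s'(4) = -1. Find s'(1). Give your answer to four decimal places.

With M_i denoting the second derivative at x_i, h_i = 1, 1, 1, 1, and Δ_i = (y_(i+1) − y_i)/h_i = 6, 3, -9, 3:
  1·M_0 + 4·M_1 + 1·M_2 = 6(Δ_1 - Δ_0) = -18
  1·M_1 + 4·M_2 + 1·M_3 = 6(Δ_2 - Δ_1) = -72
  1·M_2 + 4·M_3 + 1·M_4 = 6(Δ_3 - Δ_2) = 72
Clamped end conditions give two more equations: 2h_0·M_0 + h_0·M_1 = 6(Δ_0 - s'(0)) = 48 and h_3·M_3 + 2h_3·M_4 = 6(s'(4) - Δ_3) = -24.
Forward elimination and back-substitution give M_0 = 53/2, M_1 = -5, M_2 = -49/2, M_3 = 31, M_4 = -55/2.
On [1, 2], s'(x) = b_1 + 2c_1·(x - 1) + 3d_1·(x - 1)² with b_1 = Δ_1 - h_1(2M_1 + M_2)/6 = 35/4, c_1 = M_1/2 = -5/2, d_1 = (M_2 - M_1)/(6h_1) = -13/4. So s'(1) = 35/4.

8.7500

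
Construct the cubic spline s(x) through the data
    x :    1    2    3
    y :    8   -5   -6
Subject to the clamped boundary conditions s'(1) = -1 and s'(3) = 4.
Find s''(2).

31

Let m_i = s''(x_i). Step sizes h_i = 1, 1; slopes of the chords Δ_i = (y_(i+1) - y_i)/h_i = -13, -1.
  1·m_0 + 4·m_1 + 1·m_2 = 6(Δ_1 - Δ_0) = 72
Clamped end conditions give two more equations: 2h_0·m_0 + h_0·m_1 = 6(Δ_0 - s'(1)) = -72 and h_1·m_1 + 2h_1·m_2 = 6(s'(3) - Δ_1) = 30.
Solving: m_0 = -103/2, m_1 = 31, m_2 = -1/2.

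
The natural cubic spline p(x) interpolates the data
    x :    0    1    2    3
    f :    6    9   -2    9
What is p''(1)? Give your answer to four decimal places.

-31.2000

Put m_i = p'' at the i-th knot. Here h = (1, 1, 1) and Δ = (3, -11, 11), so the interior equations h_(i-1)·m_(i-1) + 2(h_(i-1)+h_i)·m_i + h_i·m_(i+1) = 6(Δ_i − Δ_(i-1)) read
  1·m_0 + 4·m_1 + 1·m_2 = 6(Δ_1 - Δ_0) = -84
  1·m_1 + 4·m_2 + 1·m_3 = 6(Δ_2 - Δ_1) = 132
Natural end conditions: m_0 = m_3 = 0.
Solving the tridiagonal system: m_0 = 0, m_1 = -156/5, m_2 = 204/5, m_3 = 0.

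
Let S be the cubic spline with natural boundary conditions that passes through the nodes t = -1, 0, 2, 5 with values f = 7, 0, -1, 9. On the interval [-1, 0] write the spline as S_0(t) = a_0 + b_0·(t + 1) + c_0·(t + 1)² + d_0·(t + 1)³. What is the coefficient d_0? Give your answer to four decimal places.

Put M_i = S'' at the i-th knot. Here h = (1, 2, 3) and Δ = (-7, -1/2, 10/3), so the interior equations h_(i-1)·M_(i-1) + 2(h_(i-1)+h_i)·M_i + h_i·M_(i+1) = 6(Δ_i − Δ_(i-1)) read
  1·M_0 + 6·M_1 + 2·M_2 = 6(Δ_1 - Δ_0) = 39
  2·M_1 + 10·M_2 + 3·M_3 = 6(Δ_2 - Δ_1) = 23
Natural end conditions: M_0 = M_3 = 0.
Forward elimination and back-substitution give M_0 = 0, M_1 = 43/7, M_2 = 15/14, M_3 = 0.
On [-1, 0], with S_0(t) = a_0 + b_0·(t + 1) + c_0·(t + 1)² + d_0·(t + 1)³: c_0 = M_0/2 = 0, d_0 = (M_1 - M_0)/(6h_0) = 43/42, b_0 = Δ_0 - h_0(2M_0 + M_1)/6 = -337/42.

1.0238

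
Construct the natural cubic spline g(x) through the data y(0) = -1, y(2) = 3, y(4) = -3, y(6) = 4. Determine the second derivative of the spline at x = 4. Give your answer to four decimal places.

6.2000

With M_i denoting the second derivative at x_i, h_i = 2, 2, 2, and Δ_i = (y_(i+1) − y_i)/h_i = 2, -3, 7/2:
  2·M_0 + 8·M_1 + 2·M_2 = 6(Δ_1 - Δ_0) = -30
  2·M_1 + 8·M_2 + 2·M_3 = 6(Δ_2 - Δ_1) = 39
Natural end conditions: M_0 = M_3 = 0.
Hence M_0 = 0, M_1 = -53/10, M_2 = 31/5, M_3 = 0.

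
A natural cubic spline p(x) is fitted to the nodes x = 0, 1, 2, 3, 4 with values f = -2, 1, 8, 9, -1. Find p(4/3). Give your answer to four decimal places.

3.2103

Write M_i for p''(x_i). With h_i = 1, 1, 1, 1 and divided differences Δ_i = 3, 7, 1, -10, the continuity of p' gives the tridiagonal system
  1·M_0 + 4·M_1 + 1·M_2 = 6(Δ_1 - Δ_0) = 24
  1·M_1 + 4·M_2 + 1·M_3 = 6(Δ_2 - Δ_1) = -36
  1·M_2 + 4·M_3 + 1·M_4 = 6(Δ_3 - Δ_2) = -66
Natural end conditions: M_0 = M_4 = 0.
Hence M_0 = 0, M_1 = 219/28, M_2 = -51/7, M_3 = -411/28, M_4 = 0.
On [1, 2], p(x) = 1 + 157/28·(x - 1) + 219/56·(x - 1)² - 141/56·(x - 1)³.
With (x - 1) = 1/3: p(4/3) = 809/252.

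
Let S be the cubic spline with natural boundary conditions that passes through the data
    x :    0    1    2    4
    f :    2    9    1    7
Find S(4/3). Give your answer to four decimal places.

7.1997

Put σ_i = S'' at the i-th knot. Here h = (1, 1, 2) and Δ = (7, -8, 3), so the interior equations h_(i-1)·σ_(i-1) + 2(h_(i-1)+h_i)·σ_i + h_i·σ_(i+1) = 6(Δ_i − Δ_(i-1)) read
  1·σ_0 + 4·σ_1 + 1·σ_2 = 6(Δ_1 - Δ_0) = -90
  1·σ_1 + 6·σ_2 + 2·σ_3 = 6(Δ_2 - Δ_1) = 66
Natural end conditions: σ_0 = σ_3 = 0.
Solving: σ_0 = 0, σ_1 = -606/23, σ_2 = 354/23, σ_3 = 0.
On [1, 2], S(x) = 9 - 41/23·(x - 1) - 303/23·(x - 1)² + 160/23·(x - 1)³.
With (x - 1) = 1/3: S(4/3) = 4471/621.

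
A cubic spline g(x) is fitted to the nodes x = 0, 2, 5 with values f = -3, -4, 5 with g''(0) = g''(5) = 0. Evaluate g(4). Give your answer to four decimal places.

Put M_i = g'' at the i-th knot. Here h = (2, 3) and Δ = (-1/2, 3), so the interior equations h_(i-1)·M_(i-1) + 2(h_(i-1)+h_i)·M_i + h_i·M_(i+1) = 6(Δ_i − Δ_(i-1)) read
  2·M_0 + 10·M_1 + 3·M_2 = 6(Δ_1 - Δ_0) = 21
Natural end conditions: M_0 = M_2 = 0.
Solving: M_0 = 0, M_1 = 21/10, M_2 = 0.
On [2, 5], g(x) = -4 + 9/10·(x - 2) + 21/20·(x - 2)² - 7/60·(x - 2)³.
With (x - 2) = 2: g(4) = 16/15.

1.0667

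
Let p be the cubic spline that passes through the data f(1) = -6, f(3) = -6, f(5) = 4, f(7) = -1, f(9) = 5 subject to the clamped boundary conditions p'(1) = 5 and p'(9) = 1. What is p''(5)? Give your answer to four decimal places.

-10.0625

With m_i denoting the second derivative at x_i, h_i = 2, 2, 2, 2, and Δ_i = (y_(i+1) − y_i)/h_i = 0, 5, -5/2, 3:
  2·m_0 + 8·m_1 + 2·m_2 = 6(Δ_1 - Δ_0) = 30
  2·m_1 + 8·m_2 + 2·m_3 = 6(Δ_2 - Δ_1) = -45
  2·m_2 + 8·m_3 + 2·m_4 = 6(Δ_3 - Δ_2) = 33
Clamped end conditions give two more equations: 2h_0·m_0 + h_0·m_1 = 6(Δ_0 - p'(1)) = -30 and h_3·m_3 + 2h_3·m_4 = 6(p'(9) - Δ_3) = -12.
Forward elimination and back-substitution give m_0 = -1361/112, m_1 = 521/56, m_2 = -161/16, m_3 = 473/56, m_4 = -809/112.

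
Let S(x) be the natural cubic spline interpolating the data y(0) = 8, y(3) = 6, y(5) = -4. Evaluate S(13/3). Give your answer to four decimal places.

Put M_i = S'' at the i-th knot. Here h = (3, 2) and Δ = (-2/3, -5), so the interior equations h_(i-1)·M_(i-1) + 2(h_(i-1)+h_i)·M_i + h_i·M_(i+1) = 6(Δ_i − Δ_(i-1)) read
  3·M_0 + 10·M_1 + 2·M_2 = 6(Δ_1 - Δ_0) = -26
Natural end conditions: M_0 = M_2 = 0.
Solving the tridiagonal system: M_0 = 0, M_1 = -13/5, M_2 = 0.
On [3, 5], S(x) = 6 - 49/15·(x - 3) - 13/10·(x - 3)² + 13/60·(x - 3)³.
With (x - 3) = 4/3: S(13/3) = -62/405.

-0.1531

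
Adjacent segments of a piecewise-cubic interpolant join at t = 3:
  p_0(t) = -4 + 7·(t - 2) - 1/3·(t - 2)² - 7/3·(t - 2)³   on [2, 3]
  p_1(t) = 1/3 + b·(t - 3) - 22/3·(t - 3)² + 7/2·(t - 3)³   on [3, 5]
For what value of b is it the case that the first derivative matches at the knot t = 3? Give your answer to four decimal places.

-0.6667

p_0'(t) = 7 - 2/3·(t - 2) - 7·(t - 2)², so p_0'(3) = -2/3. On the right, p_1'(3) = b, so b = -2/3.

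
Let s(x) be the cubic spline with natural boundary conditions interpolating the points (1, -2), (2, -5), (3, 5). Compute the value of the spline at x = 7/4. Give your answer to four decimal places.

-5.3164

With M_i denoting the second derivative at x_i, h_i = 1, 1, and Δ_i = (y_(i+1) − y_i)/h_i = -3, 10:
  1·M_0 + 4·M_1 + 1·M_2 = 6(Δ_1 - Δ_0) = 78
Natural end conditions: M_0 = M_2 = 0.
Forward elimination and back-substitution give M_0 = 0, M_1 = 39/2, M_2 = 0.
On [1, 2], s(x) = -2 - 25/4·(x - 1) + 0·(x - 1)² + 13/4·(x - 1)³.
With (x - 1) = 3/4: s(7/4) = -1361/256.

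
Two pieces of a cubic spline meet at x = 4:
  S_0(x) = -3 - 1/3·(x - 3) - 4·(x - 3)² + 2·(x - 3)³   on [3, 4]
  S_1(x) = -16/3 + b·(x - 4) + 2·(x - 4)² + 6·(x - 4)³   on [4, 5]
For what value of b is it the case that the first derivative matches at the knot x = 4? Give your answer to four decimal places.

-2.3333

S_0'(x) = -1/3 - 8·(x - 3) + 6·(x - 3)², so S_0'(4) = -7/3. On the right, S_1'(4) = b, so b = -7/3.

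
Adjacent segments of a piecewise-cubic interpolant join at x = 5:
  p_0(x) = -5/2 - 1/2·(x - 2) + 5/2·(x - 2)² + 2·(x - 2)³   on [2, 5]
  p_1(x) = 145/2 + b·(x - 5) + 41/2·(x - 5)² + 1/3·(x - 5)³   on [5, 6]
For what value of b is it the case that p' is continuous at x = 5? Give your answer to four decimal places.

p_0'(x) = -1/2 + 5·(x - 2) + 6·(x - 2)², so p_0'(5) = 137/2. On the right, p_1'(5) = b, so b = 137/2.

68.5000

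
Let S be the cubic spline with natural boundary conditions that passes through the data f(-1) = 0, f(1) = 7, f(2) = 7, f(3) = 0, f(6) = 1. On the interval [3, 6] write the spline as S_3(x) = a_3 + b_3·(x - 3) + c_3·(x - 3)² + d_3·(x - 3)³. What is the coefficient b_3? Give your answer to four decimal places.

With σ_i denoting the second derivative at x_i, h_i = 2, 1, 1, 3, and Δ_i = (y_(i+1) − y_i)/h_i = 7/2, 0, -7, 1/3:
  2·σ_0 + 6·σ_1 + 1·σ_2 = 6(Δ_1 - Δ_0) = -21
  1·σ_1 + 4·σ_2 + 1·σ_3 = 6(Δ_2 - Δ_1) = -42
  1·σ_2 + 8·σ_3 + 3·σ_4 = 6(Δ_3 - Δ_2) = 44
Natural end conditions: σ_0 = σ_4 = 0.
Solving the tridiagonal system: σ_0 = 0, σ_1 = -271/178, σ_2 = -1056/89, σ_3 = 1243/178, σ_4 = 0.
On [3, 6], with S_3(x) = a_3 + b_3·(x - 3) + c_3·(x - 3)² + d_3·(x - 3)³: c_3 = σ_3/2 = 1243/356, d_3 = (σ_4 - σ_3)/(6h_3) = -1243/3204, b_3 = Δ_3 - h_3(2σ_3 + σ_4)/6 = -3551/534.

-6.6498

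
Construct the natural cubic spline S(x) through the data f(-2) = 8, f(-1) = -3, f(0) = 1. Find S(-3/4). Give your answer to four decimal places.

Write M_i for S''(x_i). With h_i = 1, 1 and divided differences Δ_i = -11, 4, the continuity of S' gives the tridiagonal system
  1·M_0 + 4·M_1 + 1·M_2 = 6(Δ_1 - Δ_0) = 90
Natural end conditions: M_0 = M_2 = 0.
Hence M_0 = 0, M_1 = 45/2, M_2 = 0.
On [-1, 0], S(x) = -3 - 7/2·(x + 1) + 45/4·(x + 1)² - 15/4·(x + 1)³.
With (x + 1) = 1/4: S(-3/4) = -827/256.

-3.2305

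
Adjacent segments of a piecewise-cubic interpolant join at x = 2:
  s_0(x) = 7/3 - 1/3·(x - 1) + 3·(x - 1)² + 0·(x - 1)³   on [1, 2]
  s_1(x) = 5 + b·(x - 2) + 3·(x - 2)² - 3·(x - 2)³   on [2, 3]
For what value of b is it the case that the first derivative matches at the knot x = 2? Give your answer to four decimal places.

s_0'(x) = -1/3 + 6·(x - 1) + 0·(x - 1)², so s_0'(2) = 17/3. On the right, s_1'(2) = b, so b = 17/3.

5.6667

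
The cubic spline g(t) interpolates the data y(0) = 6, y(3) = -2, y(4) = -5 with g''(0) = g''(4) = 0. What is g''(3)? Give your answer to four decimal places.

Put m_i = g'' at the i-th knot. Here h = (3, 1) and Δ = (-8/3, -3), so the interior equations h_(i-1)·m_(i-1) + 2(h_(i-1)+h_i)·m_i + h_i·m_(i+1) = 6(Δ_i − Δ_(i-1)) read
  3·m_0 + 8·m_1 + 1·m_2 = 6(Δ_1 - Δ_0) = -2
Natural end conditions: m_0 = m_2 = 0.
Hence m_0 = 0, m_1 = -1/4, m_2 = 0.

-0.2500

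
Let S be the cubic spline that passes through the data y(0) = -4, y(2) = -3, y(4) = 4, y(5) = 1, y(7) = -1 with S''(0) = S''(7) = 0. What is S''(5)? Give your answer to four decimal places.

With M_i denoting the second derivative at x_i, h_i = 2, 2, 1, 2, and Δ_i = (y_(i+1) − y_i)/h_i = 1/2, 7/2, -3, -1:
  2·M_0 + 8·M_1 + 2·M_2 = 6(Δ_1 - Δ_0) = 18
  2·M_1 + 6·M_2 + 1·M_3 = 6(Δ_2 - Δ_1) = -39
  1·M_2 + 6·M_3 + 2·M_4 = 6(Δ_3 - Δ_2) = 12
Natural end conditions: M_0 = M_4 = 0.
Solving: M_0 = 0, M_1 = 561/128, M_2 = -273/32, M_3 = 219/64, M_4 = 0.

3.4219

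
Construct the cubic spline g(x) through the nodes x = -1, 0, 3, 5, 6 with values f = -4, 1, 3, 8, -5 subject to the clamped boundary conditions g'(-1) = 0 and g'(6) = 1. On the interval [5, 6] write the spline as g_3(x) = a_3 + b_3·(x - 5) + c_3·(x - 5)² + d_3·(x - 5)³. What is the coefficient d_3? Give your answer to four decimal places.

Write σ_i for g''(x_i). With h_i = 1, 3, 2, 1 and divided differences Δ_i = 5, 2/3, 5/2, -13, the continuity of g' gives the tridiagonal system
  1·σ_0 + 8·σ_1 + 3·σ_2 = 6(Δ_1 - Δ_0) = -26
  3·σ_1 + 10·σ_2 + 2·σ_3 = 6(Δ_2 - Δ_1) = 11
  2·σ_2 + 6·σ_3 + 1·σ_4 = 6(Δ_3 - Δ_2) = -93
Clamped end conditions give two more equations: 2h_0·σ_0 + h_0·σ_1 = 6(Δ_0 - g'(-1)) = 30 and h_3·σ_3 + 2h_3·σ_4 = 6(g'(6) - Δ_3) = 84.
Hence σ_0 = 2905/148, σ_1 = -685/74, σ_2 = 4207/444, σ_3 = -3107/111, σ_4 = 12431/222.
On [5, 6], with g_3(x) = a_3 + b_3·(x - 5) + c_3·(x - 5)² + d_3·(x - 5)³: c_3 = σ_3/2 = -3107/222, d_3 = (σ_4 - σ_3)/(6h_3) = 6215/444, b_3 = Δ_3 - h_3(2σ_3 + σ_4)/6 = -5773/444.

13.9977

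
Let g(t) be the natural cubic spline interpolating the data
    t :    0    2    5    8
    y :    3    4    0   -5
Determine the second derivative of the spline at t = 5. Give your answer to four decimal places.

With M_i denoting the second derivative at x_i, h_i = 2, 3, 3, and Δ_i = (y_(i+1) − y_i)/h_i = 1/2, -4/3, -5/3:
  2·M_0 + 10·M_1 + 3·M_2 = 6(Δ_1 - Δ_0) = -11
  3·M_1 + 12·M_2 + 3·M_3 = 6(Δ_2 - Δ_1) = -2
Natural end conditions: M_0 = M_3 = 0.
Solving the tridiagonal system: M_0 = 0, M_1 = -42/37, M_2 = 13/111, M_3 = 0.

0.1171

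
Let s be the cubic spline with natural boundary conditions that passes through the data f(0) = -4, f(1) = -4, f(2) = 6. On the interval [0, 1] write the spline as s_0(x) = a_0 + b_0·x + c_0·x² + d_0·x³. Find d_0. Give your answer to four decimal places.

2.5000

Put M_i = s'' at the i-th knot. Here h = (1, 1) and Δ = (0, 10), so the interior equations h_(i-1)·M_(i-1) + 2(h_(i-1)+h_i)·M_i + h_i·M_(i+1) = 6(Δ_i − Δ_(i-1)) read
  1·M_0 + 4·M_1 + 1·M_2 = 6(Δ_1 - Δ_0) = 60
Natural end conditions: M_0 = M_2 = 0.
Forward elimination and back-substitution give M_0 = 0, M_1 = 15, M_2 = 0.
On [0, 1], with s_0(x) = a_0 + b_0·x + c_0·x² + d_0·x³: c_0 = M_0/2 = 0, d_0 = (M_1 - M_0)/(6h_0) = 5/2, b_0 = Δ_0 - h_0(2M_0 + M_1)/6 = -5/2.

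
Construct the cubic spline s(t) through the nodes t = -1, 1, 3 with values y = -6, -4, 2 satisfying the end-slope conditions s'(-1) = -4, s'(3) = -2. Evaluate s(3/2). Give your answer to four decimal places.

-1.6094

Put M_i = s'' at the i-th knot. Here h = (2, 2) and Δ = (1, 3), so the interior equations h_(i-1)·M_(i-1) + 2(h_(i-1)+h_i)·M_i + h_i·M_(i+1) = 6(Δ_i − Δ_(i-1)) read
  2·M_0 + 8·M_1 + 2·M_2 = 6(Δ_1 - Δ_0) = 12
Clamped end conditions give two more equations: 2h_0·M_0 + h_0·M_1 = 6(Δ_0 - s'(-1)) = 30 and h_1·M_1 + 2h_1·M_2 = 6(s'(3) - Δ_1) = -30.
Solving the tridiagonal system: M_0 = 13/2, M_1 = 2, M_2 = -17/2.
On [1, 3], s(t) = -4 + 9/2·(t - 1) + 1·(t - 1)² - 7/8·(t - 1)³.
With (t - 1) = 1/2: s(3/2) = -103/64.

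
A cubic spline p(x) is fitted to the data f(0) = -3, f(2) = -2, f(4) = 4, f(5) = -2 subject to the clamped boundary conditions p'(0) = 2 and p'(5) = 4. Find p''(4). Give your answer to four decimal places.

Write M_i for p''(x_i). With h_i = 2, 2, 1 and divided differences Δ_i = 1/2, 3, -6, the continuity of p' gives the tridiagonal system
  2·M_0 + 8·M_1 + 2·M_2 = 6(Δ_1 - Δ_0) = 15
  2·M_1 + 6·M_2 + 1·M_3 = 6(Δ_2 - Δ_1) = -54
Clamped end conditions give two more equations: 2h_0·M_0 + h_0·M_1 = 6(Δ_0 - p'(0)) = -9 and h_2·M_2 + 2h_2·M_3 = 6(p'(5) - Δ_2) = 60.
Solving: M_0 = -287/46, M_1 = 367/46, M_2 = -418/23, M_3 = 899/23.

-18.1739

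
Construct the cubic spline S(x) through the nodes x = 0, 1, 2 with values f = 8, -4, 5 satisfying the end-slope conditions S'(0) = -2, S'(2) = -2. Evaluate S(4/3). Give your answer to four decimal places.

Let m_i = S''(x_i). Step sizes h_i = 1, 1; slopes of the chords Δ_i = (y_(i+1) - y_i)/h_i = -12, 9.
  1·m_0 + 4·m_1 + 1·m_2 = 6(Δ_1 - Δ_0) = 126
Clamped end conditions give two more equations: 2h_0·m_0 + h_0·m_1 = 6(Δ_0 - S'(0)) = -60 and h_1·m_1 + 2h_1·m_2 = 6(S'(2) - Δ_1) = -66.
Forward elimination and back-substitution give m_0 = -123/2, m_1 = 63, m_2 = -129/2.
On [1, 2], S(x) = -4 - 5/4·(x - 1) + 63/2·(x - 1)² - 85/4·(x - 1)³.
With (x - 1) = 1/3: S(4/3) = -46/27.

-1.7037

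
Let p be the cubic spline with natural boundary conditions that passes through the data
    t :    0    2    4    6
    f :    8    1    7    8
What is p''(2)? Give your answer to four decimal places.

5.7000

With M_i denoting the second derivative at x_i, h_i = 2, 2, 2, and Δ_i = (y_(i+1) − y_i)/h_i = -7/2, 3, 1/2:
  2·M_0 + 8·M_1 + 2·M_2 = 6(Δ_1 - Δ_0) = 39
  2·M_1 + 8·M_2 + 2·M_3 = 6(Δ_2 - Δ_1) = -15
Natural end conditions: M_0 = M_3 = 0.
Solving the tridiagonal system: M_0 = 0, M_1 = 57/10, M_2 = -33/10, M_3 = 0.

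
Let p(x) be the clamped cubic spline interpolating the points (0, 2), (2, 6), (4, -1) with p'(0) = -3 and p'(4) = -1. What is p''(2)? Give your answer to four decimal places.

Let M_i = p''(x_i). Step sizes h_i = 2, 2; slopes of the chords Δ_i = (y_(i+1) - y_i)/h_i = 2, -7/2.
  2·M_0 + 8·M_1 + 2·M_2 = 6(Δ_1 - Δ_0) = -33
Clamped end conditions give two more equations: 2h_0·M_0 + h_0·M_1 = 6(Δ_0 - p'(0)) = 30 and h_1·M_1 + 2h_1·M_2 = 6(p'(4) - Δ_1) = 15.
Hence M_0 = 97/8, M_1 = -37/4, M_2 = 67/8.

-9.2500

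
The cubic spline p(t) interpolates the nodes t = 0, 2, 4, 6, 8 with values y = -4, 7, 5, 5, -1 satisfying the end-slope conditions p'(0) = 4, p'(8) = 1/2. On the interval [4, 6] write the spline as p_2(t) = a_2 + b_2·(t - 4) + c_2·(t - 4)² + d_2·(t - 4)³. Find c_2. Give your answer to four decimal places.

Write M_i for p''(x_i). With h_i = 2, 2, 2, 2 and divided differences Δ_i = 11/2, -1, 0, -3, the continuity of p' gives the tridiagonal system
  2·M_0 + 8·M_1 + 2·M_2 = 6(Δ_1 - Δ_0) = -39
  2·M_1 + 8·M_2 + 2·M_3 = 6(Δ_2 - Δ_1) = 6
  2·M_2 + 8·M_3 + 2·M_4 = 6(Δ_3 - Δ_2) = -18
Clamped end conditions give two more equations: 2h_0·M_0 + h_0·M_1 = 6(Δ_0 - p'(0)) = 9 and h_3·M_3 + 2h_3·M_4 = 6(p'(8) - Δ_3) = 21.
Solving the tridiagonal system: M_0 = 331/56, M_1 = -205/28, M_2 = 31/8, M_3 = -145/28, M_4 = 439/56.
On [4, 6], with p_2(t) = a_2 + b_2·(t - 4) + c_2·(t - 4)² + d_2·(t - 4)³: c_2 = M_2/2 = 31/16, d_2 = (M_3 - M_2)/(6h_2) = -169/224, b_2 = Δ_2 - h_2(2M_2 + M_3)/6 = -6/7.

1.9375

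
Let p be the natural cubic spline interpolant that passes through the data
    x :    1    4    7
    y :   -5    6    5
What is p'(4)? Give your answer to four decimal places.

1.6667

With σ_i denoting the second derivative at x_i, h_i = 3, 3, and Δ_i = (y_(i+1) − y_i)/h_i = 11/3, -1/3:
  3·σ_0 + 12·σ_1 + 3·σ_2 = 6(Δ_1 - Δ_0) = -24
Natural end conditions: σ_0 = σ_2 = 0.
Solving the tridiagonal system: σ_0 = 0, σ_1 = -2, σ_2 = 0.
On [4, 7], p'(x) = b_1 + 2c_1·(x - 4) + 3d_1·(x - 4)² with b_1 = Δ_1 - h_1(2σ_1 + σ_2)/6 = 5/3, c_1 = σ_1/2 = -1, d_1 = (σ_2 - σ_1)/(6h_1) = 1/9. So p'(4) = 5/3.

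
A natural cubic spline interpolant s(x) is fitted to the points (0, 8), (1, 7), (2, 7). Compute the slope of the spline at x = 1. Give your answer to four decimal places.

Write M_i for s''(x_i). With h_i = 1, 1 and divided differences Δ_i = -1, 0, the continuity of s' gives the tridiagonal system
  1·M_0 + 4·M_1 + 1·M_2 = 6(Δ_1 - Δ_0) = 6
Natural end conditions: M_0 = M_2 = 0.
Forward elimination and back-substitution give M_0 = 0, M_1 = 3/2, M_2 = 0.
On [1, 2], s'(x) = b_1 + 2c_1·(x - 1) + 3d_1·(x - 1)² with b_1 = Δ_1 - h_1(2M_1 + M_2)/6 = -1/2, c_1 = M_1/2 = 3/4, d_1 = (M_2 - M_1)/(6h_1) = -1/4. So s'(1) = -1/2.

-0.5000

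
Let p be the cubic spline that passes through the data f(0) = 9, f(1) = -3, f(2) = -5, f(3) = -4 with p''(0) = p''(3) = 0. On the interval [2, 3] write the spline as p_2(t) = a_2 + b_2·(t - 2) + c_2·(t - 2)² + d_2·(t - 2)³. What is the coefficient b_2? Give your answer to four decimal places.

Write M_i for p''(x_i). With h_i = 1, 1, 1 and divided differences Δ_i = -12, -2, 1, the continuity of p' gives the tridiagonal system
  1·M_0 + 4·M_1 + 1·M_2 = 6(Δ_1 - Δ_0) = 60
  1·M_1 + 4·M_2 + 1·M_3 = 6(Δ_2 - Δ_1) = 18
Natural end conditions: M_0 = M_3 = 0.
Forward elimination and back-substitution give M_0 = 0, M_1 = 74/5, M_2 = 4/5, M_3 = 0.
On [2, 3], with p_2(t) = a_2 + b_2·(t - 2) + c_2·(t - 2)² + d_2·(t - 2)³: c_2 = M_2/2 = 2/5, d_2 = (M_3 - M_2)/(6h_2) = -2/15, b_2 = Δ_2 - h_2(2M_2 + M_3)/6 = 11/15.

0.7333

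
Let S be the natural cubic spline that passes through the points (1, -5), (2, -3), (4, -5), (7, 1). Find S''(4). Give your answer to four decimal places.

2.5714

Write σ_i for S''(x_i). With h_i = 1, 2, 3 and divided differences Δ_i = 2, -1, 2, the continuity of S' gives the tridiagonal system
  1·σ_0 + 6·σ_1 + 2·σ_2 = 6(Δ_1 - Δ_0) = -18
  2·σ_1 + 10·σ_2 + 3·σ_3 = 6(Δ_2 - Δ_1) = 18
Natural end conditions: σ_0 = σ_3 = 0.
Forward elimination and back-substitution give σ_0 = 0, σ_1 = -27/7, σ_2 = 18/7, σ_3 = 0.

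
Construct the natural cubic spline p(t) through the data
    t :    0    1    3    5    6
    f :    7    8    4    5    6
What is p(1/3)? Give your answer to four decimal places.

Put M_i = p'' at the i-th knot. Here h = (1, 2, 2, 1) and Δ = (1, -2, 1/2, 1), so the interior equations h_(i-1)·M_(i-1) + 2(h_(i-1)+h_i)·M_i + h_i·M_(i+1) = 6(Δ_i − Δ_(i-1)) read
  1·M_0 + 6·M_1 + 2·M_2 = 6(Δ_1 - Δ_0) = -18
  2·M_1 + 8·M_2 + 2·M_3 = 6(Δ_2 - Δ_1) = 15
  2·M_2 + 6·M_3 + 1·M_4 = 6(Δ_3 - Δ_2) = 3
Natural end conditions: M_0 = M_4 = 0.
Forward elimination and back-substitution give M_0 = 0, M_1 = -4, M_2 = 3, M_3 = -1/2, M_4 = 0.
On [0, 1], p(t) = 7 + 5/3·t + 0·t² - 2/3·t³.
With t = 1/3: p(1/3) = 610/81.

7.5309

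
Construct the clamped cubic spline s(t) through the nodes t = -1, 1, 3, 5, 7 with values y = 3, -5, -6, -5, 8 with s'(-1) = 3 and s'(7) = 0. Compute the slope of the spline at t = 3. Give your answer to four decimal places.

Put M_i = s'' at the i-th knot. Here h = (2, 2, 2, 2) and Δ = (-4, -1/2, 1/2, 13/2), so the interior equations h_(i-1)·M_(i-1) + 2(h_(i-1)+h_i)·M_i + h_i·M_(i+1) = 6(Δ_i − Δ_(i-1)) read
  2·M_0 + 8·M_1 + 2·M_2 = 6(Δ_1 - Δ_0) = 21
  2·M_1 + 8·M_2 + 2·M_3 = 6(Δ_2 - Δ_1) = 6
  2·M_2 + 8·M_3 + 2·M_4 = 6(Δ_3 - Δ_2) = 36
Clamped end conditions give two more equations: 2h_0·M_0 + h_0·M_1 = 6(Δ_0 - s'(-1)) = -42 and h_3·M_3 + 2h_3·M_4 = 6(s'(7) - Δ_3) = -39.
Solving: M_0 = -1563/112, M_1 = 387/56, M_2 = -51/16, M_3 = 495/56, M_4 = -1587/112.
On [3, 5], s'(t) = b_2 + 2c_2·(t - 3) + 3d_2·(t - 3)² with b_2 = Δ_2 - h_2(2M_2 + M_3)/6 = -9/28, c_2 = M_2/2 = -51/32, d_2 = (M_3 - M_2)/(6h_2) = 449/448. So s'(3) = -9/28.

-0.3214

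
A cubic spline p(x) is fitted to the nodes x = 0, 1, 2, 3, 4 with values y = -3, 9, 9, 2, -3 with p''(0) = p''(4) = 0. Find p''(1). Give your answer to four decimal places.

Write m_i for p''(x_i). With h_i = 1, 1, 1, 1 and divided differences Δ_i = 12, 0, -7, -5, the continuity of p' gives the tridiagonal system
  1·m_0 + 4·m_1 + 1·m_2 = 6(Δ_1 - Δ_0) = -72
  1·m_1 + 4·m_2 + 1·m_3 = 6(Δ_2 - Δ_1) = -42
  1·m_2 + 4·m_3 + 1·m_4 = 6(Δ_3 - Δ_2) = 12
Natural end conditions: m_0 = m_4 = 0.
Hence m_0 = 0, m_1 = -225/14, m_2 = -54/7, m_3 = 69/14, m_4 = 0.

-16.0714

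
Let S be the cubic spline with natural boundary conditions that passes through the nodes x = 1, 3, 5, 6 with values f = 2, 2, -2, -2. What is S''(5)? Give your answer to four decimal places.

Write M_i for S''(x_i). With h_i = 2, 2, 1 and divided differences Δ_i = 0, -2, 0, the continuity of S' gives the tridiagonal system
  2·M_0 + 8·M_1 + 2·M_2 = 6(Δ_1 - Δ_0) = -12
  2·M_1 + 6·M_2 + 1·M_3 = 6(Δ_2 - Δ_1) = 12
Natural end conditions: M_0 = M_3 = 0.
Solving: M_0 = 0, M_1 = -24/11, M_2 = 30/11, M_3 = 0.

2.7273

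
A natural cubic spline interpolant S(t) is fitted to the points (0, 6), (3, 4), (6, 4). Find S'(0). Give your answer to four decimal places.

-0.8333

Let M_i = S''(x_i). Step sizes h_i = 3, 3; slopes of the chords Δ_i = (y_(i+1) - y_i)/h_i = -2/3, 0.
  3·M_0 + 12·M_1 + 3·M_2 = 6(Δ_1 - Δ_0) = 4
Natural end conditions: M_0 = M_2 = 0.
Solving: M_0 = 0, M_1 = 1/3, M_2 = 0.
On [0, 3], S'(t) = b_0 + 2c_0·t + 3d_0·t² with b_0 = Δ_0 - h_0(2M_0 + M_1)/6 = -5/6, c_0 = M_0/2 = 0, d_0 = (M_1 - M_0)/(6h_0) = 1/54. So S'(0) = -5/6.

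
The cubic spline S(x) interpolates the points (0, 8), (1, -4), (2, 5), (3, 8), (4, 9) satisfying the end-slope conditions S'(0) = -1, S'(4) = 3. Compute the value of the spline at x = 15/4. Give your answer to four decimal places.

With M_i denoting the second derivative at x_i, h_i = 1, 1, 1, 1, and Δ_i = (y_(i+1) − y_i)/h_i = -12, 9, 3, 1:
  1·M_0 + 4·M_1 + 1·M_2 = 6(Δ_1 - Δ_0) = 126
  1·M_1 + 4·M_2 + 1·M_3 = 6(Δ_2 - Δ_1) = -36
  1·M_2 + 4·M_3 + 1·M_4 = 6(Δ_3 - Δ_2) = -12
Clamped end conditions give two more equations: 2h_0·M_0 + h_0·M_1 = 6(Δ_0 - S'(0)) = -66 and h_3·M_3 + 2h_3·M_4 = 6(S'(4) - Δ_3) = 12.
Solving: M_0 = -1649/28, M_1 = 725/14, M_2 = -89/4, M_3 = 17/14, M_4 = 151/28.
On [3, 4], S(x) = 8 - 17/56·(x - 3) + 17/28·(x - 3)² + 39/56·(x - 3)³.
With (x - 3) = 3/4: S(15/4) = 30133/3584.

8.4076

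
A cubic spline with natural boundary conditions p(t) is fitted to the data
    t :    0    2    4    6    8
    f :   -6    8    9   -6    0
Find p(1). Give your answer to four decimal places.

With σ_i denoting the second derivative at x_i, h_i = 2, 2, 2, 2, and Δ_i = (y_(i+1) − y_i)/h_i = 7, 1/2, -15/2, 3:
  2·σ_0 + 8·σ_1 + 2·σ_2 = 6(Δ_1 - Δ_0) = -39
  2·σ_1 + 8·σ_2 + 2·σ_3 = 6(Δ_2 - Δ_1) = -48
  2·σ_2 + 8·σ_3 + 2·σ_4 = 6(Δ_3 - Δ_2) = 63
Natural end conditions: σ_0 = σ_4 = 0.
Hence σ_0 = 0, σ_1 = -165/56, σ_2 = -54/7, σ_3 = 549/56, σ_4 = 0.
On [0, 2], p(t) = -6 + 447/56·t + 0·t² - 55/224·t³.
With t = 1: p(1) = 389/224.

1.7366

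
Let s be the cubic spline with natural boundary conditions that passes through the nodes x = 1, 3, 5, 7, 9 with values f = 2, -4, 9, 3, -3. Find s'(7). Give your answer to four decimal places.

-4.6964

With M_i denoting the second derivative at x_i, h_i = 2, 2, 2, 2, and Δ_i = (y_(i+1) − y_i)/h_i = -3, 13/2, -3, -3:
  2·M_0 + 8·M_1 + 2·M_2 = 6(Δ_1 - Δ_0) = 57
  2·M_1 + 8·M_2 + 2·M_3 = 6(Δ_2 - Δ_1) = -57
  2·M_2 + 8·M_3 + 2·M_4 = 6(Δ_3 - Δ_2) = 0
Natural end conditions: M_0 = M_4 = 0.
Solving the tridiagonal system: M_0 = 0, M_1 = 1083/112, M_2 = -285/28, M_3 = 285/112, M_4 = 0.
On [7, 9], s'(x) = b_3 + 2c_3·(x - 7) + 3d_3·(x - 7)² with b_3 = Δ_3 - h_3(2M_3 + M_4)/6 = -263/56, c_3 = M_3/2 = 285/224, d_3 = (M_4 - M_3)/(6h_3) = -95/448. So s'(7) = -263/56.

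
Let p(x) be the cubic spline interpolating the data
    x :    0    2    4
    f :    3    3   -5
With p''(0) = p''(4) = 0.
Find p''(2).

-3

With m_i denoting the second derivative at x_i, h_i = 2, 2, and Δ_i = (y_(i+1) − y_i)/h_i = 0, -4:
  2·m_0 + 8·m_1 + 2·m_2 = 6(Δ_1 - Δ_0) = -24
Natural end conditions: m_0 = m_2 = 0.
Hence m_0 = 0, m_1 = -3, m_2 = 0.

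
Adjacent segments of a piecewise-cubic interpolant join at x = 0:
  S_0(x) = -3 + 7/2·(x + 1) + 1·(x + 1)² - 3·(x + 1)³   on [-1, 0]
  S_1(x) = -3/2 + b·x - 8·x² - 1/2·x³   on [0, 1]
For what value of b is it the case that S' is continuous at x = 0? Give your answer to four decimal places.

-3.5000

S_0'(x) = 7/2 + 2·(x + 1) - 9·(x + 1)², so S_0'(0) = -7/2. On the right, S_1'(0) = b, so b = -7/2.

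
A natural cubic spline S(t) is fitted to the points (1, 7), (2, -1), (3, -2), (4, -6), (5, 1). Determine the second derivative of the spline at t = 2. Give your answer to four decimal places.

Write m_i for S''(x_i). With h_i = 1, 1, 1, 1 and divided differences Δ_i = -8, -1, -4, 7, the continuity of S' gives the tridiagonal system
  1·m_0 + 4·m_1 + 1·m_2 = 6(Δ_1 - Δ_0) = 42
  1·m_1 + 4·m_2 + 1·m_3 = 6(Δ_2 - Δ_1) = -18
  1·m_2 + 4·m_3 + 1·m_4 = 6(Δ_3 - Δ_2) = 66
Natural end conditions: m_0 = m_4 = 0.
Hence m_0 = 0, m_1 = 96/7, m_2 = -90/7, m_3 = 138/7, m_4 = 0.

13.7143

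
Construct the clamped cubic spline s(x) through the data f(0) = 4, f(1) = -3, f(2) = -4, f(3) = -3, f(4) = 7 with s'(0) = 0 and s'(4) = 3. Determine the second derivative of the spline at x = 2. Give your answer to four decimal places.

Let m_i = s''(x_i). Step sizes h_i = 1, 1, 1, 1; slopes of the chords Δ_i = (y_(i+1) - y_i)/h_i = -7, -1, 1, 10.
  1·m_0 + 4·m_1 + 1·m_2 = 6(Δ_1 - Δ_0) = 36
  1·m_1 + 4·m_2 + 1·m_3 = 6(Δ_2 - Δ_1) = 12
  1·m_2 + 4·m_3 + 1·m_4 = 6(Δ_3 - Δ_2) = 54
Clamped end conditions give two more equations: 2h_0·m_0 + h_0·m_1 = 6(Δ_0 - s'(0)) = -42 and h_3·m_3 + 2h_3·m_4 = 6(s'(4) - Δ_3) = -42.
Solving the tridiagonal system: m_0 = -423/14, m_1 = 129/7, m_2 = -15/2, m_3 = 165/7, m_4 = -459/14.

-7.5000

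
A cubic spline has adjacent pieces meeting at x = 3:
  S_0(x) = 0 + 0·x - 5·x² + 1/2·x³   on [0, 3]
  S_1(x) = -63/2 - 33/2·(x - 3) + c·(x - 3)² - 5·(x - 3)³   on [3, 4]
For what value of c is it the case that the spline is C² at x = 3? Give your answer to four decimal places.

-0.5000

S_0''(x) = -10 + 3·x, so S_0''(3) = -1. On the right, S_1''(3) = 2c, so c = -1/2.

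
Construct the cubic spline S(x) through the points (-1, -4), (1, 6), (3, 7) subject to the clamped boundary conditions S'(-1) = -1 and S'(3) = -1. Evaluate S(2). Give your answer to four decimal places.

7.9063

Put M_i = S'' at the i-th knot. Here h = (2, 2) and Δ = (5, 1/2), so the interior equations h_(i-1)·M_(i-1) + 2(h_(i-1)+h_i)·M_i + h_i·M_(i+1) = 6(Δ_i − Δ_(i-1)) read
  2·M_0 + 8·M_1 + 2·M_2 = 6(Δ_1 - Δ_0) = -27
Clamped end conditions give two more equations: 2h_0·M_0 + h_0·M_1 = 6(Δ_0 - S'(-1)) = 36 and h_1·M_1 + 2h_1·M_2 = 6(S'(3) - Δ_1) = -9.
Forward elimination and back-substitution give M_0 = 99/8, M_1 = -27/4, M_2 = 9/8.
On [1, 3], S(x) = 6 + 37/8·(x - 1) - 27/8·(x - 1)² + 21/32·(x - 1)³.
With (x - 1) = 1: S(2) = 253/32.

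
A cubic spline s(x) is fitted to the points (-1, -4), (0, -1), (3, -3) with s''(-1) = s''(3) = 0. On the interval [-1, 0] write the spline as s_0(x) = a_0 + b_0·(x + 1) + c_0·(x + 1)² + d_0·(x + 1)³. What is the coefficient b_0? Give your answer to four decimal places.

3.4583

Put M_i = s'' at the i-th knot. Here h = (1, 3) and Δ = (3, -2/3), so the interior equations h_(i-1)·M_(i-1) + 2(h_(i-1)+h_i)·M_i + h_i·M_(i+1) = 6(Δ_i − Δ_(i-1)) read
  1·M_0 + 8·M_1 + 3·M_2 = 6(Δ_1 - Δ_0) = -22
Natural end conditions: M_0 = M_2 = 0.
Forward elimination and back-substitution give M_0 = 0, M_1 = -11/4, M_2 = 0.
On [-1, 0], with s_0(x) = a_0 + b_0·(x + 1) + c_0·(x + 1)² + d_0·(x + 1)³: c_0 = M_0/2 = 0, d_0 = (M_1 - M_0)/(6h_0) = -11/24, b_0 = Δ_0 - h_0(2M_0 + M_1)/6 = 83/24.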